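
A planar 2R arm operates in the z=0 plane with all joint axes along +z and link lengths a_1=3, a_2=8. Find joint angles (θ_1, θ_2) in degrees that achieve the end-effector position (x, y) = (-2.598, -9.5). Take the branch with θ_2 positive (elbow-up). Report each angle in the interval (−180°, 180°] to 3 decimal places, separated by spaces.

-150.000 60.001

cos θ_2 = (96.9996−3²−8²)/(2·3·8) = 0.5000; θ_2 = 60.0005° (elbow-up)
β = atan2(-9.5000,-2.5980) = -105.2949°; ψ = atan2(6.9282,6.9999) = 44.7051°
θ_1 = β − ψ = -150.0000°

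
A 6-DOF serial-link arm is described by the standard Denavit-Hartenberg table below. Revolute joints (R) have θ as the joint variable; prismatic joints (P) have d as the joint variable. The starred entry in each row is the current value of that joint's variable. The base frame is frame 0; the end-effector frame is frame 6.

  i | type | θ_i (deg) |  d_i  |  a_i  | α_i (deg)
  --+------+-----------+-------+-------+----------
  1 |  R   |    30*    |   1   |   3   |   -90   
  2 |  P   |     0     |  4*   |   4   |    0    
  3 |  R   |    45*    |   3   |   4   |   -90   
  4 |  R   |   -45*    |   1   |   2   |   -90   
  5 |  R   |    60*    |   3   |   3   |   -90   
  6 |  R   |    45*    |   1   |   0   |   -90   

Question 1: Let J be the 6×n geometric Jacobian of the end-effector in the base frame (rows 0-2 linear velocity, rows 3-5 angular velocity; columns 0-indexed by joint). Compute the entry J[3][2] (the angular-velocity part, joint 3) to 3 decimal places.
-0.500

axis z_2 = (-0.5000,0.8660,0.0000); lever o_n−o_2 = (4.8033,5.9384,-4.1619)
cross product → J_v[:, 2] = (-3.6043,-2.0809,-7.1290)
J_ω[:, 2] = z_2
entry J[3][2] = -0.5000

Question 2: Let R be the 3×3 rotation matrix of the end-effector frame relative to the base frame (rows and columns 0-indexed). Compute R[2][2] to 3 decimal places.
0.097

End-effector z-axis (col 2 of R) = (-0.9593,-0.2652,0.0973)
R[2][2] = 0.0973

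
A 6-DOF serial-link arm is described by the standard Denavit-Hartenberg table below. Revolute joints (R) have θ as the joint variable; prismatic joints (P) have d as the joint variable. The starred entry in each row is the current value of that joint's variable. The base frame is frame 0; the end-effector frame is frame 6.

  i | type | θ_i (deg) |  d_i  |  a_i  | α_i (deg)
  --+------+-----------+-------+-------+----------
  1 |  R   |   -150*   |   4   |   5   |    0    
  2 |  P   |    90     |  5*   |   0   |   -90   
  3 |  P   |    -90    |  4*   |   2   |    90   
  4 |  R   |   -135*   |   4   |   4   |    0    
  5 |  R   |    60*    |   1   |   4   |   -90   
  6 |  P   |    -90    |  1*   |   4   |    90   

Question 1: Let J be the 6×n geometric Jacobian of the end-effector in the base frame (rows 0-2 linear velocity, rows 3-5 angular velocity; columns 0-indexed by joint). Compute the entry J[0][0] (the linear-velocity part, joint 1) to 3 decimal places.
axis z_0 = ẑ; lever o_n−o_0 = (-10.9374,4.0776,10.1728)
cross product → J_v[:, 0] = (-4.0776,-10.9374,0.0000)
J_ω[:, 0] = z_0
entry J[0][0] = -4.0776

-4.078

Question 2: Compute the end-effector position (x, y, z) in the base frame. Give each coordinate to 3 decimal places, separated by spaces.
after link 1: o_1 = (-4.3301, -2.5000, 4.0000)
after link 2: o_2 = (-4.3301, -2.5000, 9.0000)
after link 3: o_3 = (-0.8660, -0.5000, 11.0000)
after link 4: o_4 = (-5.3155, 1.5499, 8.1716)
after link 5: o_5 = (-9.1616, 0.4841, 9.2068)
after link 6: o_6 = (-10.9374, 4.0776, 10.1728)

-10.937 4.078 10.173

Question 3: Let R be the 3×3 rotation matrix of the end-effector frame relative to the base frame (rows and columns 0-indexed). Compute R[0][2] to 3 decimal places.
0.837

End-effector z-axis (col 2 of R) = (0.8365,0.4830,-0.2588)
R[0][2] = 0.8365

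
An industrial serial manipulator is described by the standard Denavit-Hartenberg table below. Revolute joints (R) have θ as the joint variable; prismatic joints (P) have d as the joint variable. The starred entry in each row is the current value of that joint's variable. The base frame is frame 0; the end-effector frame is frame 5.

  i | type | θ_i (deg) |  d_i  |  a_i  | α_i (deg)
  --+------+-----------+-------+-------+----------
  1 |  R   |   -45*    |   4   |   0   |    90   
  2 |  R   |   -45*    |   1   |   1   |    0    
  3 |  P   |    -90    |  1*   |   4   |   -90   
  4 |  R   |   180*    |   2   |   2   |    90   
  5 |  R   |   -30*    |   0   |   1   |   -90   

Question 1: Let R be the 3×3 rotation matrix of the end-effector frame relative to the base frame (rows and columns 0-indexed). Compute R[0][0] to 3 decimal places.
0.183

End-effector x-axis (col 0 of R) = (0.1830,-0.1830,0.9659)
R[0][0] = 0.1830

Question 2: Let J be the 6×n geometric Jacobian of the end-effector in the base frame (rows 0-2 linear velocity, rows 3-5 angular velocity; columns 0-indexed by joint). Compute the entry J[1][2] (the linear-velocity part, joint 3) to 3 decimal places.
-0.707

prismatic axis z_2 = (-0.7071,-0.7071,0.0000)
J_v[:, 2] = z_2; J_ω[:, 2] = (0,0,0)
entry J[1][2] = -0.7071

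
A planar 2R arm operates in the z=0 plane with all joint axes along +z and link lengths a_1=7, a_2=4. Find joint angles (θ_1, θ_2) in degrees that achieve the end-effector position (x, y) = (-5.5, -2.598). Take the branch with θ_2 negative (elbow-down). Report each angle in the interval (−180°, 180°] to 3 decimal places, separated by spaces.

-120.001 -120.000

cos θ_2 = (36.9996−7²−4²)/(2·7·4) = -0.5000; θ_2 = -120.0005° (elbow-down)
β = atan2(-2.5980,-5.5000) = -154.7157°; ψ = atan2(-3.4641,5.0000) = -34.7150°
θ_1 = β − ψ = -120.0006°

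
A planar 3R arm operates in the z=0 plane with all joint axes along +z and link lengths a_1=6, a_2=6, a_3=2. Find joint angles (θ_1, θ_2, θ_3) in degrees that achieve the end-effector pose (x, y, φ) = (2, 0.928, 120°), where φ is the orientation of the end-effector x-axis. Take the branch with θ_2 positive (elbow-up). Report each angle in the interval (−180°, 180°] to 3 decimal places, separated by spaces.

wrist centre = target − a_3·(cos φ, sin φ) = (3.0000, -0.8041)
cos θ_2 = (9.6465−6²−6²)/(2·6·6) = -0.8660; θ_2 = 149.9995° (elbow-up)
β = atan2(-0.8041,3.0000) = -15.0036°; ψ = atan2(3.0000,0.8039) = 74.9997°
θ_1 = β − ψ = -90.0034°
θ_3 = φ − θ_1 − θ_2 = 60.0039° (wrapped to (-180°,180°])

-90.003 149.999 60.004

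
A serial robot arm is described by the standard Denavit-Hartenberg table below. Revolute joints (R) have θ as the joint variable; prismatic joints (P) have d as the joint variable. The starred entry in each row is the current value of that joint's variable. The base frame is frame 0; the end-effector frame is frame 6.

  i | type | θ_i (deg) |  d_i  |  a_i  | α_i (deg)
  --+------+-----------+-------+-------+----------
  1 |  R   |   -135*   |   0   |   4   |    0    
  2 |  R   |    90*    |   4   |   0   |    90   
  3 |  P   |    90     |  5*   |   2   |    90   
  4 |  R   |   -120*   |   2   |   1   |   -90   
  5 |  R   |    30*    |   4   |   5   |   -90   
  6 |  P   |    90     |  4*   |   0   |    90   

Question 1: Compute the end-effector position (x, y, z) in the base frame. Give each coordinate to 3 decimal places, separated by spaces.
after link 1: o_1 = (-2.8284, -2.8284, 0.0000)
after link 2: o_2 = (-2.8284, -2.8284, 4.0000)
after link 3: o_3 = (-6.3640, -6.3640, 6.0000)
after link 4: o_4 = (-4.3374, -7.1658, 5.5000)
after link 5: o_5 = (-2.0393, -1.3322, 6.7990)
after link 6: o_6 = (-5.7135, -0.1074, 7.7990)

-5.714 -0.107 7.799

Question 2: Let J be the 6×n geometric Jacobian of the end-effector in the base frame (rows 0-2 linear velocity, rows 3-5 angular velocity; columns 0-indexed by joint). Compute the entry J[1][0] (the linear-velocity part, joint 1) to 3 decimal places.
-5.714

axis z_0 = ẑ; lever o_n−o_0 = (-5.7135,-0.1074,7.7990)
cross product → J_v[:, 0] = (0.1074,-5.7135,0.0000)
J_ω[:, 0] = z_0
entry J[1][0] = -5.7135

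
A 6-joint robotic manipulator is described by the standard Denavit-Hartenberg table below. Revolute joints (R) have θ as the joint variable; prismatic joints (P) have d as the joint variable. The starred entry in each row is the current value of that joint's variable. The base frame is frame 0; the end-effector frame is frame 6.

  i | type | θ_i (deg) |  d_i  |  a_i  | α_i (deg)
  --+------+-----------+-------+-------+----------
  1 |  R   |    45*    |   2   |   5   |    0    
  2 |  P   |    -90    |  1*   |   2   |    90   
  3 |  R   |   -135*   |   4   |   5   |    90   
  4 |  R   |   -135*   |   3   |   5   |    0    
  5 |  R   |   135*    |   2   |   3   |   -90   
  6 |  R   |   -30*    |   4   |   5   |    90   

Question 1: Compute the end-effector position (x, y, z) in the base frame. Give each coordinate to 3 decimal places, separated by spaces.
-6.354 7.112 2.085

after link 1: o_1 = (3.5355, 3.5355, 2.0000)
after link 2: o_2 = (4.9497, 2.1213, 3.0000)
after link 3: o_3 = (-0.3787, 1.7929, -0.5355)
after link 4: o_4 = (2.3891, 4.0251, 4.0858)
after link 5: o_5 = (-0.1109, 6.5251, 3.3787)
after link 6: o_6 = (-6.3544, 7.1118, 2.0846)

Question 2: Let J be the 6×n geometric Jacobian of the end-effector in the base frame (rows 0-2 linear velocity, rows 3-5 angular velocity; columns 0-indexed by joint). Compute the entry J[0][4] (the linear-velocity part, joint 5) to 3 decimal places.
axis z_4 = (-0.5000,0.5000,0.7071); lever o_n−o_4 = (-8.7435,3.0866,-2.0012)
cross product → J_v[:, 4] = (-3.1832,-7.1832,2.8284)
J_ω[:, 4] = z_4
entry J[0][4] = -3.1832

-3.183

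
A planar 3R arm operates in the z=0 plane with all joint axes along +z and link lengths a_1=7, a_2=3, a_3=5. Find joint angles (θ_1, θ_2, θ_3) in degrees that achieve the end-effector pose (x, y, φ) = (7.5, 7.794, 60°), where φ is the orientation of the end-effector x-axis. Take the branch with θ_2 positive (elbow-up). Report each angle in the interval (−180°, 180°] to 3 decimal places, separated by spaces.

9.428 120.002 -69.431

wrist centre = target − a_3·(cos φ, sin φ) = (5.0000, 3.4639)
cos θ_2 = (36.9984−7²−3²)/(2·7·3) = -0.5000; θ_2 = 120.0025° (elbow-up)
β = atan2(3.4639,5.0000) = 34.7132°; ψ = atan2(2.5980,5.4999) = 25.2849°
θ_1 = β − ψ = 9.4283°
θ_3 = φ − θ_1 − θ_2 = -69.4308° (wrapped to (-180°,180°])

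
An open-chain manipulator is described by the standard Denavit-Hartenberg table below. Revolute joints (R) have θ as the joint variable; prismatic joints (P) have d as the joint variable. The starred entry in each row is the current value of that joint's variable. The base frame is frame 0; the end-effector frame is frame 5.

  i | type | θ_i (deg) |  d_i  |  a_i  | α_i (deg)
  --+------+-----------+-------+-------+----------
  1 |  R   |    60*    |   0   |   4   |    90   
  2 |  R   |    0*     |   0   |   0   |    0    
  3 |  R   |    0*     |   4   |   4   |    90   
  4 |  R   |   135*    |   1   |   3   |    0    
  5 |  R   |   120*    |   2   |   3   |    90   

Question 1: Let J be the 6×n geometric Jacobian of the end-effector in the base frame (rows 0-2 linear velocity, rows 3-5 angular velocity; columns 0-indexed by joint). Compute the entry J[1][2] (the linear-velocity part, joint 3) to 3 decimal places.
axis z_2 = (0.8660,-0.5000,0.0000); lever o_n−o_2 = (3.3428,-0.6572,-3.0000)
cross product → J_v[:, 2] = (1.5000,2.5981,1.1022)
J_ω[:, 2] = z_2
entry J[1][2] = 2.5981

2.598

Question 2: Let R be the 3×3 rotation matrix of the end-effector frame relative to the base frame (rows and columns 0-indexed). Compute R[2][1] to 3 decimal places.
-1.000

End-effector y-axis (col 1 of R) = (0.0000,-0.0000,-1.0000)
R[2][1] = -1.0000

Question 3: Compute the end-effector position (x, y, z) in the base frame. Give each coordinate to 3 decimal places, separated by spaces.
5.343 2.807 -3.000

after link 1: o_1 = (2.0000, 3.4641, 0.0000)
after link 2: o_2 = (2.0000, 3.4641, 0.0000)
after link 3: o_3 = (7.4641, 4.9282, 0.0000)
after link 4: o_4 = (8.2406, 2.0304, -1.0000)
after link 5: o_5 = (5.3428, 2.8069, -3.0000)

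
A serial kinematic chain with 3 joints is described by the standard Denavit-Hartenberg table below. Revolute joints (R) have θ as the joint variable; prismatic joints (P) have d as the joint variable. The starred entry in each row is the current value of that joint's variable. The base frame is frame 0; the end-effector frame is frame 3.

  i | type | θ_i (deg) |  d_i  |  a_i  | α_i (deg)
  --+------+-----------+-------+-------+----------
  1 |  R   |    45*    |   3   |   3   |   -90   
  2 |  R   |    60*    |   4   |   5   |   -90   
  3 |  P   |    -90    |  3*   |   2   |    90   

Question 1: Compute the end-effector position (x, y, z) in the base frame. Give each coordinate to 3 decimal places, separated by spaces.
after link 1: o_1 = (2.1213, 2.1213, 3.0000)
after link 2: o_2 = (1.0607, 6.7175, -1.3301)
after link 3: o_3 = (-2.1907, 6.2946, -2.8301)

-2.191 6.295 -2.830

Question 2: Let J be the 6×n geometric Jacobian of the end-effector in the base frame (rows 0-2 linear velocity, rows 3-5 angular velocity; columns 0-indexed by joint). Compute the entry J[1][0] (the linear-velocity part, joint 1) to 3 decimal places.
-2.191

axis z_0 = ẑ; lever o_n−o_0 = (-2.1907,6.2946,-2.8301)
cross product → J_v[:, 0] = (-6.2946,-2.1907,0.0000)
J_ω[:, 0] = z_0
entry J[1][0] = -2.1907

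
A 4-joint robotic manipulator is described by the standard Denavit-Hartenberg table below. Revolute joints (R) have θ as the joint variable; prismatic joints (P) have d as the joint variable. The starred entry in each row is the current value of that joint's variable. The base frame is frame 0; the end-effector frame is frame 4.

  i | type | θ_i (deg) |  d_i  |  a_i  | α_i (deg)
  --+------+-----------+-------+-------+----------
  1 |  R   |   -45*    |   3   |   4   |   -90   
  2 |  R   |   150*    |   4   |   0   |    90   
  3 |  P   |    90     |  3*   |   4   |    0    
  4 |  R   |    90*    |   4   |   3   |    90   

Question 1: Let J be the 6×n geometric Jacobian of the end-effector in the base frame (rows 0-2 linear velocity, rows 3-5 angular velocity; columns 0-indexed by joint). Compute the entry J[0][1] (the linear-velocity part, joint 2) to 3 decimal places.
-3.226

axis z_1 = (0.7071,0.7071,0.0000); lever o_n−o_1 = (9.9688,1.3449,-4.5622)
cross product → J_v[:, 1] = (-3.2259,3.2259,-6.0981)
J_ω[:, 1] = z_1
entry J[0][1] = -3.2259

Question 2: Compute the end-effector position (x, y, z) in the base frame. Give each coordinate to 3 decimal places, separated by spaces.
12.797 -1.484 -1.562

after link 1: o_1 = (2.8284, -2.8284, 3.0000)
after link 2: o_2 = (5.6569, 0.0000, 3.0000)
after link 3: o_3 = (9.5459, 1.7678, 0.4019)
after link 4: o_4 = (12.7973, -1.4836, -1.5622)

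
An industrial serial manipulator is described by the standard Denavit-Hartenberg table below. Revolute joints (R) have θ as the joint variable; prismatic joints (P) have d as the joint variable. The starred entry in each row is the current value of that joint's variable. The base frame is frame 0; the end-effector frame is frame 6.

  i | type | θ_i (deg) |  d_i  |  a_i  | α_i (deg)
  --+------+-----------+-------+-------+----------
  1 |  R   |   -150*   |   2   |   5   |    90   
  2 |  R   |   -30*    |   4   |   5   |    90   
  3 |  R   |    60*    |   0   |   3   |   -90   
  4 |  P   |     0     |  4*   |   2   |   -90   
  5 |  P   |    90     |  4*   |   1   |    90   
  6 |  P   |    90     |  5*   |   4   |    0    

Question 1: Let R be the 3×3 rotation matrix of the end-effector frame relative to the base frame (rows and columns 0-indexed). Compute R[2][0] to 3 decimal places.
0.866

End-effector x-axis (col 0 of R) = (-0.4330,-0.2500,0.8660)
R[2][0] = 0.8660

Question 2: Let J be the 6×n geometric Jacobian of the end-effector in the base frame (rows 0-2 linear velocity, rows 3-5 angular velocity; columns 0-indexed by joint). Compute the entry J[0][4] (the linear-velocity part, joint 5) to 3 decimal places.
prismatic axis z_4 = (-0.4330,-0.2500,0.8660)
J_v[:, 4] = z_4; J_ω[:, 4] = (0,0,0)
entry J[0][4] = -0.4330

-0.433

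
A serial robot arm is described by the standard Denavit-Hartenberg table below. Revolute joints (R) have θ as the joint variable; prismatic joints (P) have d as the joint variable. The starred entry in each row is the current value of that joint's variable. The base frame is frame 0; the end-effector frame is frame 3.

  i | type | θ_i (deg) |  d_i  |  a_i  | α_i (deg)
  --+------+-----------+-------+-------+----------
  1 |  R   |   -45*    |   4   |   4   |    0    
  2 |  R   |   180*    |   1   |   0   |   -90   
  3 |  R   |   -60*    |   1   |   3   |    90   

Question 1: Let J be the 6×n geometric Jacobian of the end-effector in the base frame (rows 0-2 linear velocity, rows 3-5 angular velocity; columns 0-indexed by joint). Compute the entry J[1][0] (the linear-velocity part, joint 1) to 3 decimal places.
axis z_0 = ẑ; lever o_n−o_0 = (1.0607,-2.4749,7.5981)
cross product → J_v[:, 0] = (2.4749,1.0607,-0.0000)
J_ω[:, 0] = z_0
entry J[1][0] = 1.0607

1.061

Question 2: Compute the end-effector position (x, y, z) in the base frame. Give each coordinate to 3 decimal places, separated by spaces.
1.061 -2.475 7.598

after link 1: o_1 = (2.8284, -2.8284, 4.0000)
after link 2: o_2 = (2.8284, -2.8284, 5.0000)
after link 3: o_3 = (1.0607, -2.4749, 7.5981)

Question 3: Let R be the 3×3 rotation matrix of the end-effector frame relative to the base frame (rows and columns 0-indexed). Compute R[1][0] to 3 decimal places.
0.354

End-effector x-axis (col 0 of R) = (-0.3536,0.3536,0.8660)
R[1][0] = 0.3536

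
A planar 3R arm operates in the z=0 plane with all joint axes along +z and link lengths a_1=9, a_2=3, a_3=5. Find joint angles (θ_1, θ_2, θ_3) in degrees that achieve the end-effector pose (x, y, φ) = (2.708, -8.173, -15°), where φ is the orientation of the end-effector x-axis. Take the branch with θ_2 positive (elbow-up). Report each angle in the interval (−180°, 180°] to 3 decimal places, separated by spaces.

-124.282 134.993 -25.712

wrist centre = target − a_3·(cos φ, sin φ) = (-2.1216, -6.8789)
cos θ_2 = (51.8206−9²−3²)/(2·9·3) = -0.7070; θ_2 = 134.9934° (elbow-up)
β = atan2(-6.8789,-2.1216) = -107.1411°; ψ = atan2(2.1216,6.8789) = 17.1406°
θ_1 = β − ψ = -124.2817°
θ_3 = φ − θ_1 − θ_2 = -25.7117° (wrapped to (-180°,180°])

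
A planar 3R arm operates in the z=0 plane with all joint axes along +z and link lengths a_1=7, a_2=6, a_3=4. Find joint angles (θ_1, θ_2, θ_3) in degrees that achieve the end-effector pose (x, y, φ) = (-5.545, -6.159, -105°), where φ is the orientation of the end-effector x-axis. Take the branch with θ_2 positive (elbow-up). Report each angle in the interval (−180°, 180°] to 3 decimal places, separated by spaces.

wrist centre = target − a_3·(cos φ, sin φ) = (-4.5097, -2.2953)
cos θ_2 = (25.6060−7²−6²)/(2·7·6) = -0.7071; θ_2 = 134.9971° (elbow-up)
β = atan2(-2.2953,-4.5097) = -153.0254°; ψ = atan2(4.2429,2.7576) = 56.9788°
θ_1 = β − ψ = -210.0043°
θ_3 = φ − θ_1 − θ_2 = -29.9929° (wrapped to (-180°,180°])

149.996 134.997 -29.993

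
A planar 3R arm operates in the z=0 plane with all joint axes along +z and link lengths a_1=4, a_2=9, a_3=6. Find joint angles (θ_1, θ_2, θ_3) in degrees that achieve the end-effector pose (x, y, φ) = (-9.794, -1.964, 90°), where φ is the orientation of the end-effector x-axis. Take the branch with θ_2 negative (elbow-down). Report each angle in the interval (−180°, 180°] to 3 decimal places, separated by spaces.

-119.993 -30.010 -119.997

wrist centre = target − a_3·(cos φ, sin φ) = (-9.7940, -7.9640)
cos θ_2 = (159.3477−4²−9²)/(2·4·9) = 0.8659; θ_2 = -30.0097° (elbow-down)
β = atan2(-7.9640,-9.7940) = -140.8837°; ψ = atan2(-4.5013,11.7935) = -20.8908°
θ_1 = β − ψ = -119.9929°
θ_3 = φ − θ_1 − θ_2 = -119.9974° (wrapped to (-180°,180°])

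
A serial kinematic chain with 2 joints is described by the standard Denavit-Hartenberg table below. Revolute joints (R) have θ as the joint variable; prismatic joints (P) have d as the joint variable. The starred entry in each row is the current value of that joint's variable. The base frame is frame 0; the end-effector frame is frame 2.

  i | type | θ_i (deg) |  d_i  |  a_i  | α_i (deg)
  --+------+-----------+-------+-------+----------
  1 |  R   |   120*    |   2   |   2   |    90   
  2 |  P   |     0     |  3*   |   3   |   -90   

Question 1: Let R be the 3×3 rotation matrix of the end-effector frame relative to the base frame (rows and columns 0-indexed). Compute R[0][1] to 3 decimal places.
-0.866

End-effector y-axis (col 1 of R) = (-0.8660,-0.5000,0.0000)
R[0][1] = -0.8660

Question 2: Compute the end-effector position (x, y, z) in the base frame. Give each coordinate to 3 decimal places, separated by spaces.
0.098 5.830 2.000

after link 1: o_1 = (-1.0000, 1.7321, 2.0000)
after link 2: o_2 = (0.0981, 5.8301, 2.0000)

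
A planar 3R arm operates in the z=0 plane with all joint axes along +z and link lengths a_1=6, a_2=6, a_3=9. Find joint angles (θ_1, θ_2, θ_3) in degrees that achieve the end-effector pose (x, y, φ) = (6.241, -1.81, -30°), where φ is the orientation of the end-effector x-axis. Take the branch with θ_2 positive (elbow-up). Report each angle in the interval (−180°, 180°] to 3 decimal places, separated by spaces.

45.004 149.996 134.999

wrist centre = target − a_3·(cos φ, sin φ) = (-1.5532, 2.6900)
cos θ_2 = (9.6486−6²−6²)/(2·6·6) = -0.8660; θ_2 = 149.9961° (elbow-up)
β = atan2(2.6900,-1.5532) = 120.0025°; ψ = atan2(3.0004,0.8041) = 74.9981°
θ_1 = β − ψ = 45.0044°
θ_3 = φ − θ_1 − θ_2 = 134.9994° (wrapped to (-180°,180°])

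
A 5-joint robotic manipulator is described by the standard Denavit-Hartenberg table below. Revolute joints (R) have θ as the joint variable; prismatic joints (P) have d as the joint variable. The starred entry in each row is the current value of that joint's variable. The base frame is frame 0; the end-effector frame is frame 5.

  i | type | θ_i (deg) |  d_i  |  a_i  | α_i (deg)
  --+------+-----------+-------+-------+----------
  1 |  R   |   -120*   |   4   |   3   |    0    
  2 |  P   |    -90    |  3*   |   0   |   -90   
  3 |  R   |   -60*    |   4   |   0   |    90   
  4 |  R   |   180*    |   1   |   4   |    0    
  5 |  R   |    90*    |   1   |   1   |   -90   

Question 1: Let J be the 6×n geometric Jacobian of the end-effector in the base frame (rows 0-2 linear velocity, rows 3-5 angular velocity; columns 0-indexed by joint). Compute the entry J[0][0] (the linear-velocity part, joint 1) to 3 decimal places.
axis z_0 = ẑ; lever o_n−o_0 = (0.2321,-7.0622,4.5359)
cross product → J_v[:, 0] = (7.0622,0.2321,-0.0000)
J_ω[:, 0] = z_0
entry J[0][0] = 7.0622

7.062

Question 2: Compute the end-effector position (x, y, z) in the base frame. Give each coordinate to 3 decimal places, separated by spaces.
after link 1: o_1 = (-1.5000, -2.5981, 4.0000)
after link 2: o_2 = (-1.5000, -2.5981, 7.0000)
after link 3: o_3 = (-3.5000, -6.0622, 7.0000)
after link 4: o_4 = (-1.0179, -7.4952, 4.0359)
after link 5: o_5 = (0.2321, -7.0622, 4.5359)

0.232 -7.062 4.536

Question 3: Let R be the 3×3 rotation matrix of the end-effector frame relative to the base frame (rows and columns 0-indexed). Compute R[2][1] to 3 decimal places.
End-effector y-axis (col 1 of R) = (-0.7500,0.4330,-0.5000)
R[2][1] = -0.5000

-0.500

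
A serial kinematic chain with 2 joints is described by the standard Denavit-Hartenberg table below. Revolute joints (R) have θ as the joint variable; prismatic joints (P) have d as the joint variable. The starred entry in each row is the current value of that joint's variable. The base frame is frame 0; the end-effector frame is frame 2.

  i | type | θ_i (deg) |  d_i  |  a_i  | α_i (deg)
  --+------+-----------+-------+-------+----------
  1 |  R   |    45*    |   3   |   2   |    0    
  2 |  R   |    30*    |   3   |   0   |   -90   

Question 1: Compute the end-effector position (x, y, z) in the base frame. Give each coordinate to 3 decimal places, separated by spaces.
after link 1: o_1 = (1.4142, 1.4142, 3.0000)
after link 2: o_2 = (1.4142, 1.4142, 6.0000)

1.414 1.414 6.000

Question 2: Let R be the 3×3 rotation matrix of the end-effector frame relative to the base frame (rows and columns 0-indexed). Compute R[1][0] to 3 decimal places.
End-effector x-axis (col 0 of R) = (0.2588,0.9659,0.0000)
R[1][0] = 0.9659

0.966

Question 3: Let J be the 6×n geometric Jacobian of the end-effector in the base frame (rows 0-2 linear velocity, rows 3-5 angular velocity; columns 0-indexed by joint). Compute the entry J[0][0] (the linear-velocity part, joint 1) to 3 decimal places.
-1.414

axis z_0 = ẑ; lever o_n−o_0 = (1.4142,1.4142,6.0000)
cross product → J_v[:, 0] = (-1.4142,1.4142,0.0000)
J_ω[:, 0] = z_0
entry J[0][0] = -1.4142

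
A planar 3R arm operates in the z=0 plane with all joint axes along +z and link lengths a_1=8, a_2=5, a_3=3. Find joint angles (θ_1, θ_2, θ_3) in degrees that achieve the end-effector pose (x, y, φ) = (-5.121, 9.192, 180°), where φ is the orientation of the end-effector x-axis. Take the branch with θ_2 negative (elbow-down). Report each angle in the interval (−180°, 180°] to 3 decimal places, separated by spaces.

wrist centre = target − a_3·(cos φ, sin φ) = (-2.1210, 9.1920)
cos θ_2 = (88.9915−8²−5²)/(2·8·5) = -0.0001; θ_2 = -90.0061° (elbow-down)
β = atan2(9.1920,-2.1210) = 102.9933°; ψ = atan2(-5.0000,7.9995) = -32.0071°
θ_1 = β − ψ = 135.0003°
θ_3 = φ − θ_1 − θ_2 = 135.0057° (wrapped to (-180°,180°])

135.000 -90.006 135.006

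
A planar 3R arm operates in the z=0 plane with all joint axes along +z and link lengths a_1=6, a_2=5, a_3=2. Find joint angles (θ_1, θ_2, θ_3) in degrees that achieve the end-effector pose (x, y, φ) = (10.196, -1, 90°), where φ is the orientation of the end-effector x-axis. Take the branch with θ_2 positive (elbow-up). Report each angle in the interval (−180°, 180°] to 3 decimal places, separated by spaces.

-30.003 30.006 89.997

wrist centre = target − a_3·(cos φ, sin φ) = (10.1960, -3.0000)
cos θ_2 = (112.9584−6²−5²)/(2·6·5) = 0.8660; θ_2 = 30.0059° (elbow-up)
β = atan2(-3.0000,10.1960) = -16.3956°; ψ = atan2(2.5004,10.3299) = 13.6073°
θ_1 = β − ψ = -30.0029°
θ_3 = φ − θ_1 − θ_2 = 89.9970° (wrapped to (-180°,180°])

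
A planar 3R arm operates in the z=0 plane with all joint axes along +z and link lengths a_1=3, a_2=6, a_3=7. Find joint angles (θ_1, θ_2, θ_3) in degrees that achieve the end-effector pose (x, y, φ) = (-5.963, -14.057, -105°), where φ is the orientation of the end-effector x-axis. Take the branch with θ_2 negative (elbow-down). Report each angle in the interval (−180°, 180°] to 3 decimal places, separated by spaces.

wrist centre = target − a_3·(cos φ, sin φ) = (-4.1513, -7.2955)
cos θ_2 = (70.4576−3²−6²)/(2·3·6) = 0.7072; θ_2 = -44.9960° (elbow-down)
β = atan2(-7.2955,-4.1513) = -119.6406°; ψ = atan2(-4.2423,7.2429) = -30.3584°
θ_1 = β − ψ = -89.2821°
θ_3 = φ − θ_1 − θ_2 = 29.2781° (wrapped to (-180°,180°])

-89.282 -44.996 29.278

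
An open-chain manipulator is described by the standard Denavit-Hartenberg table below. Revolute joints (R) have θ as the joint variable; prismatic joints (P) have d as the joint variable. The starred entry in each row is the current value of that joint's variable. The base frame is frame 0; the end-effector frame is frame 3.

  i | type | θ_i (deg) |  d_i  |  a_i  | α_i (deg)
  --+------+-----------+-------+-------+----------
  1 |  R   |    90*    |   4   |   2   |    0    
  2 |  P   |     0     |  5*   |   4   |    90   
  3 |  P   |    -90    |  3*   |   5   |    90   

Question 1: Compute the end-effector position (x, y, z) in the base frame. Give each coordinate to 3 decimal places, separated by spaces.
3.000 6.000 4.000

after link 1: o_1 = (0.0000, 2.0000, 4.0000)
after link 2: o_2 = (0.0000, 6.0000, 9.0000)
after link 3: o_3 = (3.0000, 6.0000, 4.0000)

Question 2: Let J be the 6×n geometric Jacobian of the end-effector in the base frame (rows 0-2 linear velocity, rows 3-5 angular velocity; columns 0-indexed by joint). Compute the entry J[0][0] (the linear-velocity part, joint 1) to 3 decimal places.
-6.000

axis z_0 = ẑ; lever o_n−o_0 = (3.0000,6.0000,4.0000)
cross product → J_v[:, 0] = (-6.0000,3.0000,0.0000)
J_ω[:, 0] = z_0
entry J[0][0] = -6.0000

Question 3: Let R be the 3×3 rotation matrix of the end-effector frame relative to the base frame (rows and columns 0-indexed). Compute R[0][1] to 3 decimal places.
End-effector y-axis (col 1 of R) = (1.0000,0.0000,0.0000)
R[0][1] = 1.0000

1.000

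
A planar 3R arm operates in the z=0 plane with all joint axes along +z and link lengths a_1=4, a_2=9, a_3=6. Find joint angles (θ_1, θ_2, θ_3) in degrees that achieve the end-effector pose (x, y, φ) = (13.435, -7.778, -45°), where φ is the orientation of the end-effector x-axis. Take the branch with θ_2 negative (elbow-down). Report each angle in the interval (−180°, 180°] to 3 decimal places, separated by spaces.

wrist centre = target − a_3·(cos φ, sin φ) = (9.1924, -3.5354)
cos θ_2 = (96.9982−4²−9²)/(2·4·9) = -0.0000; θ_2 = -90.0014° (elbow-down)
β = atan2(-3.5354,9.1924) = -21.0366°; ψ = atan2(-9.0000,3.9998) = -66.0387°
θ_1 = β − ψ = 45.0021°
θ_3 = φ − θ_1 − θ_2 = -0.0007° (wrapped to (-180°,180°])

45.002 -90.001 -0.001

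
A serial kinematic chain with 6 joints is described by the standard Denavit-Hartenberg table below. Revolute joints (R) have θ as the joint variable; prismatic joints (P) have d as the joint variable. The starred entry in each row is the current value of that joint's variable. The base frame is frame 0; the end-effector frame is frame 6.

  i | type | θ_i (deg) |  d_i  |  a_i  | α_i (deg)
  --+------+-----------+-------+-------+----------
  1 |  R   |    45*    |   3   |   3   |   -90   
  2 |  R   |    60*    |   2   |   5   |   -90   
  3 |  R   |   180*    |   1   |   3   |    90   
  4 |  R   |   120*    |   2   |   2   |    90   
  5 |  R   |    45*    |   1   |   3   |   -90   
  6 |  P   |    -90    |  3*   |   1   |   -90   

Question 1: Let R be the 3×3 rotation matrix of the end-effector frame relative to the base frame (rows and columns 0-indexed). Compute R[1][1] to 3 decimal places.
0.250

End-effector y-axis (col 1 of R) = (-0.7500,0.2500,-0.6124)
R[1][1] = 0.2500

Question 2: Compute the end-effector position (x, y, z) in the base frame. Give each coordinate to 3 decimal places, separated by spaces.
after link 1: o_1 = (2.1213, 2.1213, 3.0000)
after link 2: o_2 = (2.4749, 5.3033, -1.3301)
after link 3: o_3 = (0.8018, 3.6303, 0.7679)
after link 4: o_4 = (1.5089, 1.5089, -0.9641)
after link 5: o_5 = (1.6466, -1.3534, -2.3012)
after link 6: o_6 = (3.2842, -2.7158, 0.0359)

3.284 -2.716 0.036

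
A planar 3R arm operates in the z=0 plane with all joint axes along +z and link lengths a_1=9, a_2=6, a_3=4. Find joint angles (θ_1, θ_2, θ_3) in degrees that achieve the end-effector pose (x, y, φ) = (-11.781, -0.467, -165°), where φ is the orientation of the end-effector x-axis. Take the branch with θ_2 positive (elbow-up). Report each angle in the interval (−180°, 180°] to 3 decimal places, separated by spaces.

135.002 119.996 -59.998

wrist centre = target − a_3·(cos φ, sin φ) = (-7.9173, 0.5683)
cos θ_2 = (63.0065−9²−6²)/(2·9·6) = -0.4999; θ_2 = 119.9960° (elbow-up)
β = atan2(0.5683,-7.9173) = 175.8945°; ψ = atan2(5.1964,6.0004) = 40.8928°
θ_1 = β − ψ = 135.0017°
θ_3 = φ − θ_1 − θ_2 = -59.9977° (wrapped to (-180°,180°])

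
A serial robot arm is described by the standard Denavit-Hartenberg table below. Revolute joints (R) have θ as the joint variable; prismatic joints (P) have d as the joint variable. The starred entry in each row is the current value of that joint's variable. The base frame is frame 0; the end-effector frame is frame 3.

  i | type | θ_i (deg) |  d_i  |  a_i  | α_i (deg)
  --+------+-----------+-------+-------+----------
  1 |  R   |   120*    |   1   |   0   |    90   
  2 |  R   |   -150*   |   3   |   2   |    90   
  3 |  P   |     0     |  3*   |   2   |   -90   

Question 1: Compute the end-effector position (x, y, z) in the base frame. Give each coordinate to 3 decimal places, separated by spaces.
after link 1: o_1 = (0.0000, 0.0000, 1.0000)
after link 2: o_2 = (3.4641, -0.0000, 0.0000)
after link 3: o_3 = (5.0801, -2.7990, 1.5981)

5.080 -2.799 1.598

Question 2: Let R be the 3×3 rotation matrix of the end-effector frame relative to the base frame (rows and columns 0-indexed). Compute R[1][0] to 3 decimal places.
End-effector x-axis (col 0 of R) = (0.4330,-0.7500,-0.5000)
R[1][0] = -0.7500

-0.750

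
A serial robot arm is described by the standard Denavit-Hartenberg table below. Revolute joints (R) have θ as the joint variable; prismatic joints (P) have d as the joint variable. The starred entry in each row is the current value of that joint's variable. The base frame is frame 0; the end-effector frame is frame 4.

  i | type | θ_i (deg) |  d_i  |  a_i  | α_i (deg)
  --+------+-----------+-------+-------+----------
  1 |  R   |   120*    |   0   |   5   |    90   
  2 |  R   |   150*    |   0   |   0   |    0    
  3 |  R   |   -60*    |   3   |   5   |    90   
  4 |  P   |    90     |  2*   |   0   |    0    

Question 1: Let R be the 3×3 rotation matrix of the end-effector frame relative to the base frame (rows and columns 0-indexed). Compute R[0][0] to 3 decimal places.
0.866

End-effector x-axis (col 0 of R) = (0.8660,0.5000,0.0000)
R[0][0] = 0.8660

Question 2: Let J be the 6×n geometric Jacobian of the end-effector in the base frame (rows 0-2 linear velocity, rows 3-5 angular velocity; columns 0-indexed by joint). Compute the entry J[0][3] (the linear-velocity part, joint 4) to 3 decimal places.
prismatic axis z_3 = (-0.5000,0.8660,0.0000)
J_v[:, 3] = z_3; J_ω[:, 3] = (0,0,0)
entry J[0][3] = -0.5000

-0.500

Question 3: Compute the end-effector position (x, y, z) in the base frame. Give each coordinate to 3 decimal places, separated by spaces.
after link 1: o_1 = (-2.5000, 4.3301, 0.0000)
after link 2: o_2 = (-2.5000, 4.3301, 0.0000)
after link 3: o_3 = (0.0981, 5.8301, 5.0000)
after link 4: o_4 = (-0.9019, 7.5622, 5.0000)

-0.902 7.562 5.000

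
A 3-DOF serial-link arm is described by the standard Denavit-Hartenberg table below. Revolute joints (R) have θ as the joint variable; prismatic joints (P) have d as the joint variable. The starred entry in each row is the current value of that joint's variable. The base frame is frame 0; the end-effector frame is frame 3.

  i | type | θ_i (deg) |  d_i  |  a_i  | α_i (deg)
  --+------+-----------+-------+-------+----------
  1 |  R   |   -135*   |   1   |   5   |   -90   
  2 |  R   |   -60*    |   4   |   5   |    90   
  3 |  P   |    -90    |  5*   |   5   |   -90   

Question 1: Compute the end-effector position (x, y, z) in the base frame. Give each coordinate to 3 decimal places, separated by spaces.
-2.949 -1.534 7.830

after link 1: o_1 = (-3.5355, -3.5355, 1.0000)
after link 2: o_2 = (-2.4749, -8.1317, 5.3301)
after link 3: o_3 = (-2.9485, -1.5343, 7.8301)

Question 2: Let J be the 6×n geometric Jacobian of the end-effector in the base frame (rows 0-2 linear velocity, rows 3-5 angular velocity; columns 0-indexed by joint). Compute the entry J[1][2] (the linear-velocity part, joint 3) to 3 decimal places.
prismatic axis z_2 = (0.6124,0.6124,0.5000)
J_v[:, 2] = z_2; J_ω[:, 2] = (0,0,0)
entry J[1][2] = 0.6124

0.612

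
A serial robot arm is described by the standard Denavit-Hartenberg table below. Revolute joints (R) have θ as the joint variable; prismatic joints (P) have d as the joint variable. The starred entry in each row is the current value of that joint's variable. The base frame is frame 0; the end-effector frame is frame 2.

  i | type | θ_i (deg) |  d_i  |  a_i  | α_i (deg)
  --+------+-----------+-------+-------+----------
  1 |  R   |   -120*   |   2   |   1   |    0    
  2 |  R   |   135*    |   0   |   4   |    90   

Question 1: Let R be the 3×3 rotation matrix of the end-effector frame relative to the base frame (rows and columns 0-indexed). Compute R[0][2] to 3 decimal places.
End-effector z-axis (col 2 of R) = (0.2588,-0.9659,0.0000)
R[0][2] = 0.2588

0.259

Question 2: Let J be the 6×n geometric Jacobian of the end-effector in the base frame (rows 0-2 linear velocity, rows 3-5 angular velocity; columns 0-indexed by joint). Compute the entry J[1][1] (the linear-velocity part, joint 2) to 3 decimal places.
axis z_1 = (0.0000,0.0000,1.0000); lever o_n−o_1 = (3.8637,1.0353,0.0000)
cross product → J_v[:, 1] = (-1.0353,3.8637,0.0000)
J_ω[:, 1] = z_1
entry J[1][1] = 3.8637

3.864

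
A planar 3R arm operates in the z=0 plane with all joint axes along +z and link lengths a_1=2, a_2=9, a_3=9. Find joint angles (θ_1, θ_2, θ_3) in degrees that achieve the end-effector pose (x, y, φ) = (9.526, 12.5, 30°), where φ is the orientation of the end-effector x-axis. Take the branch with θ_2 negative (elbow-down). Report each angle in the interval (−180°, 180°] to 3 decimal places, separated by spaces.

wrist centre = target − a_3·(cos φ, sin φ) = (1.7318, 8.0000)
cos θ_2 = (66.9990−2²−9²)/(2·2·9) = -0.5000; θ_2 = -120.0018° (elbow-down)
β = atan2(8.0000,1.7318) = 77.7856°; ψ = atan2(-7.7941,-2.5002) = -107.7856°
θ_1 = β − ψ = 185.5711°
θ_3 = φ − θ_1 − θ_2 = -35.5693° (wrapped to (-180°,180°])

-174.429 -120.002 -35.569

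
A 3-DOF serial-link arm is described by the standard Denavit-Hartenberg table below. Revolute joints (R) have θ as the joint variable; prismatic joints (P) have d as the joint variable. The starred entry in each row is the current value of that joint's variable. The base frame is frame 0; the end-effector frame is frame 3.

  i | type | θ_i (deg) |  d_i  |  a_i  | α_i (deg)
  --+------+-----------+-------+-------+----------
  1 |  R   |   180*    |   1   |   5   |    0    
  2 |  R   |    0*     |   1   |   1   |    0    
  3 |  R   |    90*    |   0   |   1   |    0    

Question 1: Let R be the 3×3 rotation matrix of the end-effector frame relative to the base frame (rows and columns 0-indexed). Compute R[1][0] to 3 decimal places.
-1.000

End-effector x-axis (col 0 of R) = (-0.0000,-1.0000,0.0000)
R[1][0] = -1.0000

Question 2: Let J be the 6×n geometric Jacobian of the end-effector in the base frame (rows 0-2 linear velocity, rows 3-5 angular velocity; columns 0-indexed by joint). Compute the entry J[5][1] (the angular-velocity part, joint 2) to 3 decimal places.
axis z_1 = (0.0000,0.0000,1.0000); lever o_n−o_1 = (-1.0000,-1.0000,1.0000)
cross product → J_v[:, 1] = (1.0000,-1.0000,0.0000)
J_ω[:, 1] = z_1
entry J[5][1] = 1.0000

1.000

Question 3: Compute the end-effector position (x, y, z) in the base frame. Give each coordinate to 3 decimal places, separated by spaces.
after link 1: o_1 = (-5.0000, 0.0000, 1.0000)
after link 2: o_2 = (-6.0000, 0.0000, 2.0000)
after link 3: o_3 = (-6.0000, -1.0000, 2.0000)

-6.000 -1.000 2.000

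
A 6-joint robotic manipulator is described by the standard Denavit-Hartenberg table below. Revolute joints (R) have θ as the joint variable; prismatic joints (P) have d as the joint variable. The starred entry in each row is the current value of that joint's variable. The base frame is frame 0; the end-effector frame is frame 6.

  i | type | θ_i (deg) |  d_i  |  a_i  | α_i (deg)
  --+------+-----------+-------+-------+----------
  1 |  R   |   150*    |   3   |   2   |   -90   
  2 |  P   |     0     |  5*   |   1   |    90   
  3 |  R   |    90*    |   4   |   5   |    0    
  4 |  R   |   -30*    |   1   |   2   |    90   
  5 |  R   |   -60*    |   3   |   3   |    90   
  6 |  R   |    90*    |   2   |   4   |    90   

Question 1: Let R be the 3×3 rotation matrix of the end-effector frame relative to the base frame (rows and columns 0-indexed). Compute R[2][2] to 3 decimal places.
End-effector z-axis (col 2 of R) = (-0.4330,-0.2500,-0.8660)
R[2][2] = -0.8660

-0.866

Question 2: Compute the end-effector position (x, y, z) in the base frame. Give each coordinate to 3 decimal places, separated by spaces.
-12.629 -1.982 4.402

after link 1: o_1 = (-1.7321, 1.0000, 3.0000)
after link 2: o_2 = (-5.0981, -2.8301, 3.0000)
after link 3: o_3 = (-7.5981, -7.1603, 7.0000)
after link 4: o_4 = (-9.3301, -8.1603, 8.0000)
after link 5: o_5 = (-12.1292, -6.3122, 5.4019)
after link 6: o_6 = (-12.6292, -1.9821, 4.4019)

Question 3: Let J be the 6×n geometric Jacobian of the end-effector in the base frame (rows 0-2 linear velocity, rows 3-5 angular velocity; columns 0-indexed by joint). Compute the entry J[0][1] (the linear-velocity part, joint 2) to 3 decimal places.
-0.500

prismatic axis z_1 = (-0.5000,-0.8660,0.0000)
J_v[:, 1] = z_1; J_ω[:, 1] = (0,0,0)
entry J[0][1] = -0.5000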